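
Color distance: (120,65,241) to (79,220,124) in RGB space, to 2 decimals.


d = √[(R₁-R₂)² + (G₁-G₂)² + (B₁-B₂)²]
d = √[(120-79)² + (65-220)² + (241-124)²]
d = √[1681 + 24025 + 13689]
d = √39395
d ≈ 198.48


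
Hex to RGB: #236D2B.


23 → 35 (R)
6D → 109 (G)
2B → 43 (B)
= RGB(35, 109, 43)


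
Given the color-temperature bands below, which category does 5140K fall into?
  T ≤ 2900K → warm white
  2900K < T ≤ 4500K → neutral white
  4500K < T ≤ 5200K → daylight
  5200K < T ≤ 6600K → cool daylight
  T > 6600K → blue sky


Temperature: 5140K
4500K < 5140K ≤ 5200K → daylight
Classification: daylight


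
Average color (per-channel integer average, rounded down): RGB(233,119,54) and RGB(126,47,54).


Midpoint: each channel = ⌊(C₁+C₂)/2⌋
R: ⌊(233+126)/2⌋ = 179
G: ⌊(119+47)/2⌋ = 83
B: ⌊(54+54)/2⌋ = 54
= RGB(179, 83, 54)


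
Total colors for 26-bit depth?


Colors = 2^bits = 2^26
= 67,108,864 colors


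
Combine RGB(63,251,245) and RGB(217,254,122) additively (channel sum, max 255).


Additive: each channel = min(255, C₁+C₂)
R: 63+217 = 280 → 255
G: 251+254 = 505 → 255
B: 245+122 = 367 → 255
= RGB(255, 255, 255)


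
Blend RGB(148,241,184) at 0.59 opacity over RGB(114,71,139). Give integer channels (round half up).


C = α×F + (1-α)×B, with 1-α = 0.41
R: 0.59×148 + 0.41×114 = 87.32 + 46.74 = 134.06 → 134
G: 0.59×241 + 0.41×71 = 142.19 + 29.11 = 171.30 → 171
B: 0.59×184 + 0.41×139 = 108.56 + 56.99 = 165.55 → 166
= RGB(134, 171, 166)


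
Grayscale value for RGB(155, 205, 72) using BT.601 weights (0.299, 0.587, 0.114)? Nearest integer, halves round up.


Gray = 0.299×R + 0.587×G + 0.114×B
Gray = 0.299×155 + 0.587×205 + 0.114×72
Gray = 46.345 + 120.335 + 8.208
Gray = 174.888 → round half up → 175
Gray = 175


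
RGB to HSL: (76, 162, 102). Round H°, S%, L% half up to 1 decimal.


Normalize: R'=76/255≈0.2980, G'=162/255≈0.6353, B'=102/255≈0.4000
Max=162/255, Min=76/255, Δ=Max-Min=86/255
L = (Max+Min)/2 = (162+76)/510 = 238/510 = 0.46666… → L = 46.7%
L ≤ 0.5 → S = Δ/(Max+Min) = 86/(162+76) = 86/238 = 0.36134… → S = 36.1%
(the 1/255 factors cancel in S and H, so raw channel differences can be used)
Max is G' → H = 60 × ((B-R)/Δ + 2) = 60 × ((102-76)/86 + 2)
  26/86 + 2 = 0.3023… + 2 = 2.3023…
  H = 60 × 2.3023… = 138.139…° → H = 138.1°
= HSL(138.1°, 36.1%, 46.7%)


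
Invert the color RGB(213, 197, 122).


Invert: (255-R, 255-G, 255-B)
R: 255-213 = 42
G: 255-197 = 58
B: 255-122 = 133
= RGB(42, 58, 133)


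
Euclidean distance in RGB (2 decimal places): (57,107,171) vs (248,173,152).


d = √[(R₁-R₂)² + (G₁-G₂)² + (B₁-B₂)²]
d = √[(57-248)² + (107-173)² + (171-152)²]
d = √[36481 + 4356 + 361]
d = √41198
d ≈ 202.97


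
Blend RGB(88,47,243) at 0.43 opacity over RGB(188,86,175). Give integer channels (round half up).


C = α×F + (1-α)×B, with 1-α = 0.57
R: 0.43×88 + 0.57×188 = 37.84 + 107.16 = 145.00 → 145
G: 0.43×47 + 0.57×86 = 20.21 + 49.02 = 69.23 → 69
B: 0.43×243 + 0.57×175 = 104.49 + 99.75 = 204.24 → 204
= RGB(145, 69, 204)


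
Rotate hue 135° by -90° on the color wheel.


New hue = (H + rotation) mod 360
New hue = (135 -90) mod 360
= 45 mod 360
= 45°


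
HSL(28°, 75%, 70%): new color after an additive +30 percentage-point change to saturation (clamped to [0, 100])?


Original S = 75%
Adjustment = +30 percentage points
New S = 75 + (30) = 105
Clamp to [0, 100] → 100
= HSL(28°, 100%, 70%)


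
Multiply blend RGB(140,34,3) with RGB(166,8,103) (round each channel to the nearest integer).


Multiply: C = A×B/255, rounded to nearest integer
R: 140×166/255 = 23240/255 ≈ 91.137 → 91
G: 34×8/255 = 272/255 ≈ 1.067 → 1
B: 3×103/255 = 309/255 ≈ 1.212 → 1
= RGB(91, 1, 1)


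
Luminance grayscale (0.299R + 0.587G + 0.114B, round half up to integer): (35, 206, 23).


Gray = 0.299×R + 0.587×G + 0.114×B
Gray = 0.299×35 + 0.587×206 + 0.114×23
Gray = 10.465 + 120.922 + 2.622
Gray = 134.009 → round half up → 134
Gray = 134


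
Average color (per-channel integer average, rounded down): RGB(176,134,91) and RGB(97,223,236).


Midpoint: each channel = ⌊(C₁+C₂)/2⌋
R: ⌊(176+97)/2⌋ = 136
G: ⌊(134+223)/2⌋ = 178
B: ⌊(91+236)/2⌋ = 163
= RGB(136, 178, 163)


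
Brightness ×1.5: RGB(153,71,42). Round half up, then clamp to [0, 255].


Multiply each channel by 1.5, round half up, clamp to [0, 255]
R: 153×1.5 = 229.5 → round → 230
G: 71×1.5 = 106.5 → round → 107
B: 42×1.5 = 63
= RGB(230, 107, 63)


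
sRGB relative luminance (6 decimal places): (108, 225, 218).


Linearize each channel (sRGB transfer function): c = v/255; c_lin = c/12.92 if c ≤ 0.04045, else ((c+0.055)/1.055)^2.4
  R: 108/255 ≈ 0.423529 > 0.04045 → ((0.423529+0.055)/1.055)^2.4 ≈ 0.149960
  G: 225/255 ≈ 0.882353 > 0.04045 → ((0.882353+0.055)/1.055)^2.4 ≈ 0.752942
  B: 218/255 ≈ 0.854902 > 0.04045 → ((0.854902+0.055)/1.055)^2.4 ≈ 0.701102
R_lin = 0.149960, G_lin = 0.752942, B_lin = 0.701102
L = 0.2126×R + 0.7152×G + 0.0722×B
L = 0.2126×0.149960 + 0.7152×0.752942 + 0.0722×0.701102
L ≈ 0.621005


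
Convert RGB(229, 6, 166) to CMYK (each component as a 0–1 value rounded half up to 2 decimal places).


R'=229/255≈0.8980, G'=6/255≈0.0235, B'=166/255≈0.6510
K = 1 - max(R',G',B') = 1 - 229/255 = 26/255 = 0.10196… → 0.10
(1-R'-K)/(1-K) simplifies to (max-R)/max with max = 229:
C = (229-229)/229 = 0/229 = 0 → 0.00
M = (229-6)/229 = 223/229 = 0.97379… → 0.97
Y = (229-166)/229 = 63/229 = 0.27510… → 0.28
= CMYK(0.00, 0.97, 0.28, 0.10)


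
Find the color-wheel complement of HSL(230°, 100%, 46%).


Complement = opposite side of color wheel = hue + 180°
H' = (230 + 180) mod 360 = 50°
S and L unchanged.
= HSL(50°, 100%, 46%)


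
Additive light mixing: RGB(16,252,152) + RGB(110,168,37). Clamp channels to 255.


Additive: each channel = min(255, C₁+C₂)
R: 16+110 = 126 → 126
G: 252+168 = 420 → 255
B: 152+37 = 189 → 189
= RGB(126, 255, 189)


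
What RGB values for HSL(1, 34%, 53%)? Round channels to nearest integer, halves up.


H=1°, S=0.34, L=0.53
C = (1-|2L-1|)×S = (1-|0.06|)×0.34 = 0.3196
H' = H/60 = 1/60 ≈ 0.0167; X = C×(1-|H' mod 2 - 1|) ≈ 0.0053
m = L - C/2 = 0.53 - 0.1598 = 0.3702
Sector ⌊H'⌋ = 0 → (R',G',B') = (0.3196, ≈0.0053, 0.0)
RGB = ((R'+m)×255, (G'+m)×255, (B'+m)×255) = (175.899, 95.7593, 94.401)
Round half up → RGB(176, 96, 94)


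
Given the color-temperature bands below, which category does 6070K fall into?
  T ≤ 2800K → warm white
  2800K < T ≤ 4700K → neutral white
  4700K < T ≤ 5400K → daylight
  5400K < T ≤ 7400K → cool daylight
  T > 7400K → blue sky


Temperature: 6070K
5400K < 6070K ≤ 7400K → cool daylight
Classification: cool daylight


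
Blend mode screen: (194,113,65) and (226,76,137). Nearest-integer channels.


Screen: C = 255 - (255-A)×(255-B)/255, rounded to nearest integer
R: 255 - (255-194)×(255-226)/255 = 255 - 1769/255 ≈ 255 - 6.937 = 248.063 → 248
G: 255 - (255-113)×(255-76)/255 = 255 - 25418/255 ≈ 255 - 99.678 = 155.322 → 155
B: 255 - (255-65)×(255-137)/255 = 255 - 22420/255 ≈ 255 - 87.922 = 167.078 → 167
= RGB(248, 155, 167)


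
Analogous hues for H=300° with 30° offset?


Base hue: 300°
Left analog: (300 - 30) mod 360 = 270°
Right analog: (300 + 30) mod 360 = 330°
Analogous hues = 270° and 330°


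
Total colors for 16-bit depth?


Colors = 2^bits = 2^16
= 65,536 colors


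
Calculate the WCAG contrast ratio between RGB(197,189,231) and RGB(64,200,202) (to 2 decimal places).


Linearize each sRGB channel c=v/255: c/12.92 if c ≤ 0.04045 else ((c+0.055)/1.055)^2.4
L = 0.2126×R_lin + 0.7152×G_lin + 0.0722×B_lin
Color 1 (197,189,231):
  R=197: 197/255≈0.7725 > 0.04045 → ((0.7725+0.055)/1.055)^2.4 ≈ 0.55834
  G=189: 189/255≈0.7412 > 0.04045 → ((0.7412+0.055)/1.055)^2.4 ≈ 0.50888
  B=231: 231/255≈0.9059 > 0.04045 → ((0.9059+0.055)/1.055)^2.4 ≈ 0.79910
  L1 = 0.2126×0.55834 + 0.7152×0.50888 + 0.0722×0.79910 ≈ 0.54035
Color 2 (64,200,202):
  R=64: 64/255≈0.2510 > 0.04045 → ((0.2510+0.055)/1.055)^2.4 ≈ 0.05127
  G=200: 200/255≈0.7843 > 0.04045 → ((0.7843+0.055)/1.055)^2.4 ≈ 0.57758
  B=202: 202/255≈0.7922 > 0.04045 → ((0.7922+0.055)/1.055)^2.4 ≈ 0.59062
  L2 = 0.2126×0.05127 + 0.7152×0.57758 + 0.0722×0.59062 ≈ 0.46663
Lighter = 0.54035, Darker = 0.46663
Ratio = (L_lighter + 0.05) / (L_darker + 0.05)
Ratio = (0.54035 + 0.05) / (0.46663 + 0.05) = 0.59035 / 0.51663 ≈ 1.1427
Ratio ≈ 1.14:1


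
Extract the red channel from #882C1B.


Color: #882C1B
R = 88 = 136
G = 2C = 44
B = 1B = 27
Red = 136


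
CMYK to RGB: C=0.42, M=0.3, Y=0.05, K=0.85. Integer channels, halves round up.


R = 255 × (1-C) × (1-K) = 255 × 0.58 × 0.15 = 22.185 → 22
G = 255 × (1-M) × (1-K) = 255 × 0.70 × 0.15 = 26.775 → 27
B = 255 × (1-Y) × (1-K) = 255 × 0.95 × 0.15 = 36.3375 → 36
= RGB(22, 27, 36)


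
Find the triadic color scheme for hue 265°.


Triadic: equally spaced at 120° intervals
H1 = 265°
H2 = (265 + 120) mod 360 = 25°
H3 = (265 + 240) mod 360 = 145°
Triadic = 265°, 25°, 145°


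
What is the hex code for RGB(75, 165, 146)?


R = 75 → 4B (hex)
G = 165 → A5 (hex)
B = 146 → 92 (hex)
Hex = #4BA592


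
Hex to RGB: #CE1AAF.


CE → 206 (R)
1A → 26 (G)
AF → 175 (B)
= RGB(206, 26, 175)


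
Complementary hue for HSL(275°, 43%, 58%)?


Complement = opposite side of color wheel = hue + 180°
H' = (275 + 180) mod 360 = 95°
S and L unchanged.
= HSL(95°, 43%, 58%)


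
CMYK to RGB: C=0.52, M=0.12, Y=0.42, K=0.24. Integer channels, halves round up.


R = 255 × (1-C) × (1-K) = 255 × 0.48 × 0.76 = 93.024 → 93
G = 255 × (1-M) × (1-K) = 255 × 0.88 × 0.76 = 170.544 → 171
B = 255 × (1-Y) × (1-K) = 255 × 0.58 × 0.76 = 112.404 → 112
= RGB(93, 171, 112)


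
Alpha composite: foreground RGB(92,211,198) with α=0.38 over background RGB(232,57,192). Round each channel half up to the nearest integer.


C = α×F + (1-α)×B, with 1-α = 0.62
R: 0.38×92 + 0.62×232 = 34.96 + 143.84 = 178.80 → 179
G: 0.38×211 + 0.62×57 = 80.18 + 35.34 = 115.52 → 116
B: 0.38×198 + 0.62×192 = 75.24 + 119.04 = 194.28 → 194
= RGB(179, 116, 194)


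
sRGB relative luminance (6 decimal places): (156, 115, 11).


Linearize each channel (sRGB transfer function): c = v/255; c_lin = c/12.92 if c ≤ 0.04045, else ((c+0.055)/1.055)^2.4
  R: 156/255 ≈ 0.611765 > 0.04045 → ((0.611765+0.055)/1.055)^2.4 ≈ 0.332452
  G: 115/255 ≈ 0.450980 > 0.04045 → ((0.450980+0.055)/1.055)^2.4 ≈ 0.171441
  B: 11/255 ≈ 0.043137 > 0.04045 → ((0.043137+0.055)/1.055)^2.4 ≈ 0.003347
R_lin = 0.332452, G_lin = 0.171441, B_lin = 0.003347
L = 0.2126×R + 0.7152×G + 0.0722×B
L = 0.2126×0.332452 + 0.7152×0.171441 + 0.0722×0.003347
L ≈ 0.193535


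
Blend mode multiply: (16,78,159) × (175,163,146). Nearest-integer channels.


Multiply: C = A×B/255, rounded to nearest integer
R: 16×175/255 = 2800/255 ≈ 10.980 → 11
G: 78×163/255 = 12714/255 ≈ 49.859 → 50
B: 159×146/255 = 23214/255 ≈ 91.035 → 91
= RGB(11, 50, 91)


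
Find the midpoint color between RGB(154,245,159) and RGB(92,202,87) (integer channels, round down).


Midpoint: each channel = ⌊(C₁+C₂)/2⌋
R: ⌊(154+92)/2⌋ = 123
G: ⌊(245+202)/2⌋ = 223
B: ⌊(159+87)/2⌋ = 123
= RGB(123, 223, 123)


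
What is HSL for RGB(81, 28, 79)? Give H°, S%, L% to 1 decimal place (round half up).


Normalize: R'=81/255≈0.3176, G'=28/255≈0.1098, B'=79/255≈0.3098
Max=81/255, Min=28/255, Δ=Max-Min=53/255
L = (Max+Min)/2 = (81+28)/510 = 109/510 = 0.21372… → L = 21.4%
L ≤ 0.5 → S = Δ/(Max+Min) = 53/(81+28) = 53/109 = 0.48623… → S = 48.6%
(the 1/255 factors cancel in S and H, so raw channel differences can be used)
Max is R' → H = 60 × (((G-B)/Δ) mod 6) = 60 × (((28-79)/53) mod 6)
  (-51)/53 = -0.9622…; negative, so add 6 → 5.0377…
  H = 60 × 5.0377… = 302.264…° → H = 302.3°
= HSL(302.3°, 48.6%, 21.4%)


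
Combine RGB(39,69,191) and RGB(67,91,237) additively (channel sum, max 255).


Additive: each channel = min(255, C₁+C₂)
R: 39+67 = 106 → 106
G: 69+91 = 160 → 160
B: 191+237 = 428 → 255
= RGB(106, 160, 255)


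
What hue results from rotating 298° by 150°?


New hue = (H + rotation) mod 360
New hue = (298 + 150) mod 360
= 448 mod 360
= 88°


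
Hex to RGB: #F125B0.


F1 → 241 (R)
25 → 37 (G)
B0 → 176 (B)
= RGB(241, 37, 176)


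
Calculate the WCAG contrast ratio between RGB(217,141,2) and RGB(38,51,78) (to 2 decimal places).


Linearize each sRGB channel c=v/255: c/12.92 if c ≤ 0.04045 else ((c+0.055)/1.055)^2.4
L = 0.2126×R_lin + 0.7152×G_lin + 0.0722×B_lin
Color 1 (217,141,2):
  R=217: 217/255≈0.8510 > 0.04045 → ((0.8510+0.055)/1.055)^2.4 ≈ 0.69387
  G=141: 141/255≈0.5529 > 0.04045 → ((0.5529+0.055)/1.055)^2.4 ≈ 0.26636
  B=2: 2/255≈0.0078 ≤ 0.04045 → 0.0078/12.92 ≈ 0.00061
  L1 = 0.2126×0.69387 + 0.7152×0.26636 + 0.0722×0.00061 ≈ 0.33806
Color 2 (38,51,78):
  R=38: 38/255≈0.1490 > 0.04045 → ((0.1490+0.055)/1.055)^2.4 ≈ 0.01938
  G=51: 51/255≈0.2000 > 0.04045 → ((0.2000+0.055)/1.055)^2.4 ≈ 0.03310
  B=78: 78/255≈0.3059 > 0.04045 → ((0.3059+0.055)/1.055)^2.4 ≈ 0.07619
  L2 = 0.2126×0.01938 + 0.7152×0.03310 + 0.0722×0.07619 ≈ 0.03330
Lighter = 0.33806, Darker = 0.03330
Ratio = (L_lighter + 0.05) / (L_darker + 0.05)
Ratio = (0.33806 + 0.05) / (0.03330 + 0.05) = 0.38806 / 0.08330 ≈ 4.6587
Ratio ≈ 4.66:1


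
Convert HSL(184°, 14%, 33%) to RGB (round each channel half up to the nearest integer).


H=184°, S=0.14, L=0.33
C = (1-|2L-1|)×S = (1-|-0.34|)×0.14 = 0.0924
H' = H/60 = 184/60 ≈ 3.0667; X = C×(1-|H' mod 2 - 1|) = 0.08624
m = L - C/2 = 0.33 - 0.0462 = 0.2838
Sector ⌊H'⌋ = 3 → (R',G',B') = (0.0, 0.08624, 0.0924)
RGB = ((R'+m)×255, (G'+m)×255, (B'+m)×255) = (72.369, 94.3602, 95.931)
Round half up → RGB(72, 94, 96)


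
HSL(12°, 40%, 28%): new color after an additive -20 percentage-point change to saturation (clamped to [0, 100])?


Original S = 40%
Adjustment = -20 percentage points
New S = 40 + (-20) = 20
Clamp to [0, 100] → 20
= HSL(12°, 20%, 28%)


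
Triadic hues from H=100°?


Triadic: equally spaced at 120° intervals
H1 = 100°
H2 = (100 + 120) mod 360 = 220°
H3 = (100 + 240) mod 360 = 340°
Triadic = 100°, 220°, 340°


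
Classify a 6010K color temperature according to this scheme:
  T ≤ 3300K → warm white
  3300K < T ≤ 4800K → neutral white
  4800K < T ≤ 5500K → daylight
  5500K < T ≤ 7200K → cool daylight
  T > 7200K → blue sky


Temperature: 6010K
5500K < 6010K ≤ 7200K → cool daylight
Classification: cool daylight


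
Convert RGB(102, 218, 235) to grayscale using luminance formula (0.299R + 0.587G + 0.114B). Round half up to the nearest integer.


Gray = 0.299×R + 0.587×G + 0.114×B
Gray = 0.299×102 + 0.587×218 + 0.114×235
Gray = 30.498 + 127.966 + 26.790
Gray = 185.254 → round half up → 185
Gray = 185


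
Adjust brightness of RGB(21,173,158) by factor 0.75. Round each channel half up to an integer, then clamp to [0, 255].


Multiply each channel by 0.75, round half up, clamp to [0, 255]
R: 21×0.75 = 15.75 → round → 16
G: 173×0.75 = 129.75 → round → 130
B: 158×0.75 = 118.5 → round → 119
= RGB(16, 130, 119)


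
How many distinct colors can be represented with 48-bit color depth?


Colors = 2^bits = 2^48
= 281,474,976,710,656 colors


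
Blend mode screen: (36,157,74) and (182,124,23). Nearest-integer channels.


Screen: C = 255 - (255-A)×(255-B)/255, rounded to nearest integer
R: 255 - (255-36)×(255-182)/255 = 255 - 15987/255 ≈ 255 - 62.694 = 192.306 → 192
G: 255 - (255-157)×(255-124)/255 = 255 - 12838/255 ≈ 255 - 50.345 = 204.655 → 205
B: 255 - (255-74)×(255-23)/255 = 255 - 41992/255 ≈ 255 - 164.675 = 90.325 → 90
= RGB(192, 205, 90)


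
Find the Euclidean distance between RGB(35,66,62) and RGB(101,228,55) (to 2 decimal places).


d = √[(R₁-R₂)² + (G₁-G₂)² + (B₁-B₂)²]
d = √[(35-101)² + (66-228)² + (62-55)²]
d = √[4356 + 26244 + 49]
d = √30649
d ≈ 175.07


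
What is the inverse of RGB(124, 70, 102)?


Invert: (255-R, 255-G, 255-B)
R: 255-124 = 131
G: 255-70 = 185
B: 255-102 = 153
= RGB(131, 185, 153)


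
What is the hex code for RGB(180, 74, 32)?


R = 180 → B4 (hex)
G = 74 → 4A (hex)
B = 32 → 20 (hex)
Hex = #B44A20


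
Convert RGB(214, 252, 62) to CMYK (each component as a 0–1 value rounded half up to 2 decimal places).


R'=214/255≈0.8392, G'=252/255≈0.9882, B'=62/255≈0.2431
K = 1 - max(R',G',B') = 1 - 252/255 = 3/255 = 0.01176… → 0.01
(1-R'-K)/(1-K) simplifies to (max-R)/max with max = 252:
C = (252-214)/252 = 38/252 = 0.15079… → 0.15
M = (252-252)/252 = 0/252 = 0 → 0.00
Y = (252-62)/252 = 190/252 = 0.75396… → 0.75
= CMYK(0.15, 0.00, 0.75, 0.01)


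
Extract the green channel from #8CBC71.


Color: #8CBC71
R = 8C = 140
G = BC = 188
B = 71 = 113
Green = 188


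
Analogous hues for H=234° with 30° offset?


Base hue: 234°
Left analog: (234 - 30) mod 360 = 204°
Right analog: (234 + 30) mod 360 = 264°
Analogous hues = 204° and 264°


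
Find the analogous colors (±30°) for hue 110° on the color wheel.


Base hue: 110°
Left analog: (110 - 30) mod 360 = 80°
Right analog: (110 + 30) mod 360 = 140°
Analogous hues = 80° and 140°


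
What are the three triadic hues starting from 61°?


Triadic: equally spaced at 120° intervals
H1 = 61°
H2 = (61 + 120) mod 360 = 181°
H3 = (61 + 240) mod 360 = 301°
Triadic = 61°, 181°, 301°


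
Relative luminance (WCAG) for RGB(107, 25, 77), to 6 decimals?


Linearize each channel (sRGB transfer function): c = v/255; c_lin = c/12.92 if c ≤ 0.04045, else ((c+0.055)/1.055)^2.4
  R: 107/255 ≈ 0.419608 > 0.04045 → ((0.419608+0.055)/1.055)^2.4 ≈ 0.147027
  G: 25/255 ≈ 0.098039 > 0.04045 → ((0.098039+0.055)/1.055)^2.4 ≈ 0.009721
  B: 77/255 ≈ 0.301961 > 0.04045 → ((0.301961+0.055)/1.055)^2.4 ≈ 0.074214
R_lin = 0.147027, G_lin = 0.009721, B_lin = 0.074214
L = 0.2126×R + 0.7152×G + 0.0722×B
L = 0.2126×0.147027 + 0.7152×0.009721 + 0.0722×0.074214
L ≈ 0.043569


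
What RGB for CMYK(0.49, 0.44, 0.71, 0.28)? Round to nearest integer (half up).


R = 255 × (1-C) × (1-K) = 255 × 0.51 × 0.72 = 93.636 → 94
G = 255 × (1-M) × (1-K) = 255 × 0.56 × 0.72 = 102.816 → 103
B = 255 × (1-Y) × (1-K) = 255 × 0.29 × 0.72 = 53.244 → 53
= RGB(94, 103, 53)


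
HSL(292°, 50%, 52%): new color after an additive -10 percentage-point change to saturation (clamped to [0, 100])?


Original S = 50%
Adjustment = -10 percentage points
New S = 50 + (-10) = 40
Clamp to [0, 100] → 40
= HSL(292°, 40%, 52%)


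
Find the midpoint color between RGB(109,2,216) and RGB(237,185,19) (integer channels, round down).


Midpoint: each channel = ⌊(C₁+C₂)/2⌋
R: ⌊(109+237)/2⌋ = 173
G: ⌊(2+185)/2⌋ = 93
B: ⌊(216+19)/2⌋ = 117
= RGB(173, 93, 117)


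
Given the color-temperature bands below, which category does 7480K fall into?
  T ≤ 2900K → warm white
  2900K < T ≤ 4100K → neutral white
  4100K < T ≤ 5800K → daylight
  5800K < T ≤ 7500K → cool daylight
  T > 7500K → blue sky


Temperature: 7480K
5800K < 7480K ≤ 7500K → cool daylight
Classification: cool daylight


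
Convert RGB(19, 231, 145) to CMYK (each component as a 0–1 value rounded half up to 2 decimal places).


R'=19/255≈0.0745, G'=231/255≈0.9059, B'=145/255≈0.5686
K = 1 - max(R',G',B') = 1 - 231/255 = 24/255 = 0.09411… → 0.09
(1-R'-K)/(1-K) simplifies to (max-R)/max with max = 231:
C = (231-19)/231 = 212/231 = 0.91774… → 0.92
M = (231-231)/231 = 0/231 = 0 → 0.00
Y = (231-145)/231 = 86/231 = 0.37229… → 0.37
= CMYK(0.92, 0.00, 0.37, 0.09)


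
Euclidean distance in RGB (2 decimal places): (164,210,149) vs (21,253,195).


d = √[(R₁-R₂)² + (G₁-G₂)² + (B₁-B₂)²]
d = √[(164-21)² + (210-253)² + (149-195)²]
d = √[20449 + 1849 + 2116]
d = √24414
d ≈ 156.25


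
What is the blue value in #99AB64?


Color: #99AB64
R = 99 = 153
G = AB = 171
B = 64 = 100
Blue = 100


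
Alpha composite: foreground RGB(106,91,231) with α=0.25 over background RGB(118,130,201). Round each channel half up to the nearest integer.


C = α×F + (1-α)×B, with 1-α = 0.75
R: 0.25×106 + 0.75×118 = 26.50 + 88.50 = 115.00 → 115
G: 0.25×91 + 0.75×130 = 22.75 + 97.50 = 120.25 → 120
B: 0.25×231 + 0.75×201 = 57.75 + 150.75 = 208.50 → 209
= RGB(115, 120, 209)


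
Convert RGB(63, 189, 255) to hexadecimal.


R = 63 → 3F (hex)
G = 189 → BD (hex)
B = 255 → FF (hex)
Hex = #3FBDFF


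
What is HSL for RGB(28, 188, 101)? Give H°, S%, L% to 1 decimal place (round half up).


Normalize: R'=28/255≈0.1098, G'=188/255≈0.7373, B'=101/255≈0.3961
Max=188/255, Min=28/255, Δ=Max-Min=160/255
L = (Max+Min)/2 = (188+28)/510 = 216/510 = 0.42352… → L = 42.4%
L ≤ 0.5 → S = Δ/(Max+Min) = 160/(188+28) = 160/216 = 0.74074… → S = 74.1%
(the 1/255 factors cancel in S and H, so raw channel differences can be used)
Max is G' → H = 60 × ((B-R)/Δ + 2) = 60 × ((101-28)/160 + 2)
  73/160 + 2 = 0.4562… + 2 = 2.4562…
  H = 60 × 2.4562… = 147.375° → H = 147.4°
= HSL(147.4°, 74.1%, 42.4%)


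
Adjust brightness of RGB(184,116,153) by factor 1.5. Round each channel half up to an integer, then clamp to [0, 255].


Multiply each channel by 1.5, round half up, clamp to [0, 255]
R: 184×1.5 = 276 → clamp → 255
G: 116×1.5 = 174
B: 153×1.5 = 229.5 → round → 230
= RGB(255, 174, 230)


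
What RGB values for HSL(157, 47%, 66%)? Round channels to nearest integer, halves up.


H=157°, S=0.47, L=0.66
C = (1-|2L-1|)×S = (1-|0.32|)×0.47 = 0.3196
H' = H/60 = 157/60 ≈ 2.6167; X = C×(1-|H' mod 2 - 1|) ≈ 0.1971
m = L - C/2 = 0.66 - 0.1598 = 0.5002
Sector ⌊H'⌋ = 2 → (R',G',B') = (0.0, 0.3196, ≈0.1971)
RGB = ((R'+m)×255, (G'+m)×255, (B'+m)×255) = (127.551, 209.049, 177.8081)
Round half up → RGB(128, 209, 178)


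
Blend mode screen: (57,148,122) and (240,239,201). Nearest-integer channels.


Screen: C = 255 - (255-A)×(255-B)/255, rounded to nearest integer
R: 255 - (255-57)×(255-240)/255 = 255 - 2970/255 ≈ 255 - 11.647 = 243.353 → 243
G: 255 - (255-148)×(255-239)/255 = 255 - 1712/255 ≈ 255 - 6.714 = 248.286 → 248
B: 255 - (255-122)×(255-201)/255 = 255 - 7182/255 ≈ 255 - 28.165 = 226.835 → 227
= RGB(243, 248, 227)


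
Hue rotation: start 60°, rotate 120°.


New hue = (H + rotation) mod 360
New hue = (60 + 120) mod 360
= 180 mod 360
= 180°


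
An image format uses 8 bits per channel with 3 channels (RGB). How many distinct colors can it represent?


Total bits = 8 bits/channel × 3 channels = 24 bits
Distinct colors = 2^24
= 16,777,216 colors


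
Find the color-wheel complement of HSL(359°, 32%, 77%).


Complement = opposite side of color wheel = hue + 180°
H' = (359 + 180) mod 360 = 179°
S and L unchanged.
= HSL(179°, 32%, 77%)


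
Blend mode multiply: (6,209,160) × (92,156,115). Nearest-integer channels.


Multiply: C = A×B/255, rounded to nearest integer
R: 6×92/255 = 552/255 ≈ 2.165 → 2
G: 209×156/255 = 32604/255 ≈ 127.859 → 128
B: 160×115/255 = 18400/255 ≈ 72.157 → 72
= RGB(2, 128, 72)


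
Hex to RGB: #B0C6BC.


B0 → 176 (R)
C6 → 198 (G)
BC → 188 (B)
= RGB(176, 198, 188)


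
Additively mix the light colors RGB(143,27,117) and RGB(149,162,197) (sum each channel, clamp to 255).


Additive: each channel = min(255, C₁+C₂)
R: 143+149 = 292 → 255
G: 27+162 = 189 → 189
B: 117+197 = 314 → 255
= RGB(255, 189, 255)


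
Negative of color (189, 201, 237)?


Invert: (255-R, 255-G, 255-B)
R: 255-189 = 66
G: 255-201 = 54
B: 255-237 = 18
= RGB(66, 54, 18)


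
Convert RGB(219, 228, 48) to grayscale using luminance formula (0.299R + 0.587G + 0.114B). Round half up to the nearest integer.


Gray = 0.299×R + 0.587×G + 0.114×B
Gray = 0.299×219 + 0.587×228 + 0.114×48
Gray = 65.481 + 133.836 + 5.472
Gray = 204.789 → round half up → 205
Gray = 205


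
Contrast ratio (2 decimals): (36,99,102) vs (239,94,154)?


Linearize each sRGB channel c=v/255: c/12.92 if c ≤ 0.04045 else ((c+0.055)/1.055)^2.4
L = 0.2126×R_lin + 0.7152×G_lin + 0.0722×B_lin
Color 1 (36,99,102):
  R=36: 36/255≈0.1412 > 0.04045 → ((0.1412+0.055)/1.055)^2.4 ≈ 0.01764
  G=99: 99/255≈0.3882 > 0.04045 → ((0.3882+0.055)/1.055)^2.4 ≈ 0.12477
  B=102: 102/255≈0.4000 > 0.04045 → ((0.4000+0.055)/1.055)^2.4 ≈ 0.13287
  L1 = 0.2126×0.01764 + 0.7152×0.12477 + 0.0722×0.13287 ≈ 0.10258
Color 2 (239,94,154):
  R=239: 239/255≈0.9373 > 0.04045 → ((0.9373+0.055)/1.055)^2.4 ≈ 0.86316
  G=94: 94/255≈0.3686 > 0.04045 → ((0.3686+0.055)/1.055)^2.4 ≈ 0.11193
  B=154: 154/255≈0.6039 > 0.04045 → ((0.6039+0.055)/1.055)^2.4 ≈ 0.32314
  L2 = 0.2126×0.86316 + 0.7152×0.11193 + 0.0722×0.32314 ≈ 0.28689
Lighter = 0.28689, Darker = 0.10258
Ratio = (L_lighter + 0.05) / (L_darker + 0.05)
Ratio = (0.28689 + 0.05) / (0.10258 + 0.05) = 0.33689 / 0.15258 ≈ 2.2080
Ratio ≈ 2.21:1


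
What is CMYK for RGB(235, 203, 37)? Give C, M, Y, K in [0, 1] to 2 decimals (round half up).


R'=235/255≈0.9216, G'=203/255≈0.7961, B'=37/255≈0.1451
K = 1 - max(R',G',B') = 1 - 235/255 = 20/255 = 0.07843… → 0.08
(1-R'-K)/(1-K) simplifies to (max-R)/max with max = 235:
C = (235-235)/235 = 0/235 = 0 → 0.00
M = (235-203)/235 = 32/235 = 0.13617… → 0.14
Y = (235-37)/235 = 198/235 = 0.84255… → 0.84
= CMYK(0.00, 0.14, 0.84, 0.08)


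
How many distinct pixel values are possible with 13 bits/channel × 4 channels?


Total bits = 13 bits/channel × 4 channels = 52 bits
Distinct pixel values = 2^52
= 4,503,599,627,370,496 pixel values


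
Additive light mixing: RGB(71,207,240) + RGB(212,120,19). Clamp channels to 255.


Additive: each channel = min(255, C₁+C₂)
R: 71+212 = 283 → 255
G: 207+120 = 327 → 255
B: 240+19 = 259 → 255
= RGB(255, 255, 255)


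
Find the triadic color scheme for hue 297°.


Triadic: equally spaced at 120° intervals
H1 = 297°
H2 = (297 + 120) mod 360 = 57°
H3 = (297 + 240) mod 360 = 177°
Triadic = 297°, 57°, 177°


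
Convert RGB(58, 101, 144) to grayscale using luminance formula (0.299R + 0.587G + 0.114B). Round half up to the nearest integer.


Gray = 0.299×R + 0.587×G + 0.114×B
Gray = 0.299×58 + 0.587×101 + 0.114×144
Gray = 17.342 + 59.287 + 16.416
Gray = 93.045 → round half up → 93
Gray = 93


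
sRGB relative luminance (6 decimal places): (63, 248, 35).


Linearize each channel (sRGB transfer function): c = v/255; c_lin = c/12.92 if c ≤ 0.04045, else ((c+0.055)/1.055)^2.4
  R: 63/255 ≈ 0.247059 > 0.04045 → ((0.247059+0.055)/1.055)^2.4 ≈ 0.049707
  G: 248/255 ≈ 0.972549 > 0.04045 → ((0.972549+0.055)/1.055)^2.4 ≈ 0.938686
  B: 35/255 ≈ 0.137255 > 0.04045 → ((0.137255+0.055)/1.055)^2.4 ≈ 0.016807
R_lin = 0.049707, G_lin = 0.938686, B_lin = 0.016807
L = 0.2126×R + 0.7152×G + 0.0722×B
L = 0.2126×0.049707 + 0.7152×0.938686 + 0.0722×0.016807
L ≈ 0.683129


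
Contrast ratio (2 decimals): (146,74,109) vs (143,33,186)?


Linearize each sRGB channel c=v/255: c/12.92 if c ≤ 0.04045 else ((c+0.055)/1.055)^2.4
L = 0.2126×R_lin + 0.7152×G_lin + 0.0722×B_lin
Color 1 (146,74,109):
  R=146: 146/255≈0.5725 > 0.04045 → ((0.5725+0.055)/1.055)^2.4 ≈ 0.28744
  G=74: 74/255≈0.2902 > 0.04045 → ((0.2902+0.055)/1.055)^2.4 ≈ 0.06848
  B=109: 109/255≈0.4275 > 0.04045 → ((0.4275+0.055)/1.055)^2.4 ≈ 0.15293
  L1 = 0.2126×0.28744 + 0.7152×0.06848 + 0.0722×0.15293 ≈ 0.12113
Color 2 (143,33,186):
  R=143: 143/255≈0.5608 > 0.04045 → ((0.5608+0.055)/1.055)^2.4 ≈ 0.27468
  G=33: 33/255≈0.1294 > 0.04045 → ((0.1294+0.055)/1.055)^2.4 ≈ 0.01521
  B=186: 186/255≈0.7294 > 0.04045 → ((0.7294+0.055)/1.055)^2.4 ≈ 0.49102
  L2 = 0.2126×0.27468 + 0.7152×0.01521 + 0.0722×0.49102 ≈ 0.10473
Lighter = 0.12113, Darker = 0.10473
Ratio = (L_lighter + 0.05) / (L_darker + 0.05)
Ratio = (0.12113 + 0.05) / (0.10473 + 0.05) = 0.17113 / 0.15473 ≈ 1.1060
Ratio ≈ 1.11:1


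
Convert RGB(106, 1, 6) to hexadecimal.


R = 106 → 6A (hex)
G = 1 → 01 (hex)
B = 6 → 06 (hex)
Hex = #6A0106


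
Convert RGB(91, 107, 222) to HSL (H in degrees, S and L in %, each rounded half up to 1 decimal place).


Normalize: R'=91/255≈0.3569, G'=107/255≈0.4196, B'=222/255≈0.8706
Max=222/255, Min=91/255, Δ=Max-Min=131/255
L = (Max+Min)/2 = (222+91)/510 = 313/510 = 0.61372… → L = 61.4%
L > 0.5 → S = Δ/(2-Max-Min) = 131/(510-222-91) = 131/197 = 0.66497… → S = 66.5%
(the 1/255 factors cancel in S and H, so raw channel differences can be used)
Max is B' → H = 60 × ((R-G)/Δ + 4) = 60 × ((91-107)/131 + 4)
  -16/131 + 4 = -0.1221… + 4 = 3.8778…
  H = 60 × 3.8778… = 232.671…° → H = 232.7°
= HSL(232.7°, 66.5%, 61.4%)


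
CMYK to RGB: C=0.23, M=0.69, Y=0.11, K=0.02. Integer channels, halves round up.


R = 255 × (1-C) × (1-K) = 255 × 0.77 × 0.98 = 192.423 → 192
G = 255 × (1-M) × (1-K) = 255 × 0.31 × 0.98 = 77.469 → 77
B = 255 × (1-Y) × (1-K) = 255 × 0.89 × 0.98 = 222.411 → 222
= RGB(192, 77, 222)


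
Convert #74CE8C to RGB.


74 → 116 (R)
CE → 206 (G)
8C → 140 (B)
= RGB(116, 206, 140)


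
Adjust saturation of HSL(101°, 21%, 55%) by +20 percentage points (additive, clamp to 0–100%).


Original S = 21%
Adjustment = +20 percentage points
New S = 21 + (20) = 41
Clamp to [0, 100] → 41
= HSL(101°, 41%, 55%)


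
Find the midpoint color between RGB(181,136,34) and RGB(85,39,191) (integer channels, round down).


Midpoint: each channel = ⌊(C₁+C₂)/2⌋
R: ⌊(181+85)/2⌋ = 133
G: ⌊(136+39)/2⌋ = 87
B: ⌊(34+191)/2⌋ = 112
= RGB(133, 87, 112)


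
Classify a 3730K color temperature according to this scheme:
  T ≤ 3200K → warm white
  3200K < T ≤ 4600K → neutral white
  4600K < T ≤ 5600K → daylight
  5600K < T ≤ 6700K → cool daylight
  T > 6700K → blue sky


Temperature: 3730K
3200K < 3730K ≤ 4600K → neutral white
Classification: neutral white


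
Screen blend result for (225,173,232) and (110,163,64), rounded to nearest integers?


Screen: C = 255 - (255-A)×(255-B)/255, rounded to nearest integer
R: 255 - (255-225)×(255-110)/255 = 255 - 4350/255 ≈ 255 - 17.059 = 237.941 → 238
G: 255 - (255-173)×(255-163)/255 = 255 - 7544/255 ≈ 255 - 29.584 = 225.416 → 225
B: 255 - (255-232)×(255-64)/255 = 255 - 4393/255 ≈ 255 - 17.227 = 237.773 → 238
= RGB(238, 225, 238)


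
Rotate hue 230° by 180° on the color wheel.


New hue = (H + rotation) mod 360
New hue = (230 + 180) mod 360
= 410 mod 360
= 50°


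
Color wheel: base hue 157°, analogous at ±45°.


Base hue: 157°
Left analog: (157 - 45) mod 360 = 112°
Right analog: (157 + 45) mod 360 = 202°
Analogous hues = 112° and 202°


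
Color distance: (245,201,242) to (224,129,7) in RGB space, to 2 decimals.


d = √[(R₁-R₂)² + (G₁-G₂)² + (B₁-B₂)²]
d = √[(245-224)² + (201-129)² + (242-7)²]
d = √[441 + 5184 + 55225]
d = √60850
d ≈ 246.68


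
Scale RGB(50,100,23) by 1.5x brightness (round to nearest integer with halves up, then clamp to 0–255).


Multiply each channel by 1.5, round half up, clamp to [0, 255]
R: 50×1.5 = 75
G: 100×1.5 = 150
B: 23×1.5 = 34.5 → round → 35
= RGB(75, 150, 35)


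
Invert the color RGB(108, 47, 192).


Invert: (255-R, 255-G, 255-B)
R: 255-108 = 147
G: 255-47 = 208
B: 255-192 = 63
= RGB(147, 208, 63)


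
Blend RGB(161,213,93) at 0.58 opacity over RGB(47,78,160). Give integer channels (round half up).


C = α×F + (1-α)×B, with 1-α = 0.42
R: 0.58×161 + 0.42×47 = 93.38 + 19.74 = 113.12 → 113
G: 0.58×213 + 0.42×78 = 123.54 + 32.76 = 156.30 → 156
B: 0.58×93 + 0.42×160 = 53.94 + 67.20 = 121.14 → 121
= RGB(113, 156, 121)


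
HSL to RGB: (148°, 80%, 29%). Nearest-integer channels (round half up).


H=148°, S=0.80, L=0.29
C = (1-|2L-1|)×S = (1-|-0.42|)×0.80 = 0.464
H' = H/60 = 148/60 ≈ 2.4667; X = C×(1-|H' mod 2 - 1|) ≈ 0.2165
m = L - C/2 = 0.29 - 0.232 = 0.058
Sector ⌊H'⌋ = 2 → (R',G',B') = (0.0, 0.464, ≈0.2165)
RGB = ((R'+m)×255, (G'+m)×255, (B'+m)×255) = (14.79, 133.11, 70.006)
Round half up → RGB(15, 133, 70)


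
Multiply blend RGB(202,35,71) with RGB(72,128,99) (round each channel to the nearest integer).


Multiply: C = A×B/255, rounded to nearest integer
R: 202×72/255 = 14544/255 ≈ 57.035 → 57
G: 35×128/255 = 4480/255 ≈ 17.569 → 18
B: 71×99/255 = 7029/255 ≈ 27.565 → 28
= RGB(57, 18, 28)


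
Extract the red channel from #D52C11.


Color: #D52C11
R = D5 = 213
G = 2C = 44
B = 11 = 17
Red = 213


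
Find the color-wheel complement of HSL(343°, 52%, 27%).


Complement = opposite side of color wheel = hue + 180°
H' = (343 + 180) mod 360 = 163°
S and L unchanged.
= HSL(163°, 52%, 27%)


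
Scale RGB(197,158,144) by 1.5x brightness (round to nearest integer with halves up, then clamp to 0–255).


Multiply each channel by 1.5, round half up, clamp to [0, 255]
R: 197×1.5 = 295.5 → round → 296 → clamp → 255
G: 158×1.5 = 237
B: 144×1.5 = 216
= RGB(255, 237, 216)


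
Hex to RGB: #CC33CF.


CC → 204 (R)
33 → 51 (G)
CF → 207 (B)
= RGB(204, 51, 207)


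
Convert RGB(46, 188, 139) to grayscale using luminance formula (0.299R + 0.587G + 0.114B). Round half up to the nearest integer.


Gray = 0.299×R + 0.587×G + 0.114×B
Gray = 0.299×46 + 0.587×188 + 0.114×139
Gray = 13.754 + 110.356 + 15.846
Gray = 139.956 → round half up → 140
Gray = 140


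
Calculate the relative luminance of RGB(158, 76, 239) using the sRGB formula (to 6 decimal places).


Linearize each channel (sRGB transfer function): c = v/255; c_lin = c/12.92 if c ≤ 0.04045, else ((c+0.055)/1.055)^2.4
  R: 158/255 ≈ 0.619608 > 0.04045 → ((0.619608+0.055)/1.055)^2.4 ≈ 0.341914
  G: 76/255 ≈ 0.298039 > 0.04045 → ((0.298039+0.055)/1.055)^2.4 ≈ 0.072272
  B: 239/255 ≈ 0.937255 > 0.04045 → ((0.937255+0.055)/1.055)^2.4 ≈ 0.863157
R_lin = 0.341914, G_lin = 0.072272, B_lin = 0.863157
L = 0.2126×R + 0.7152×G + 0.0722×B
L = 0.2126×0.341914 + 0.7152×0.072272 + 0.0722×0.863157
L ≈ 0.186700


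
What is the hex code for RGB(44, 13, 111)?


R = 44 → 2C (hex)
G = 13 → 0D (hex)
B = 111 → 6F (hex)
Hex = #2C0D6F


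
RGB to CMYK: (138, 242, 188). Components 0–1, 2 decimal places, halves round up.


R'=138/255≈0.5412, G'=242/255≈0.9490, B'=188/255≈0.7373
K = 1 - max(R',G',B') = 1 - 242/255 = 13/255 = 0.05098… → 0.05
(1-R'-K)/(1-K) simplifies to (max-R)/max with max = 242:
C = (242-138)/242 = 104/242 = 0.42975… → 0.43
M = (242-242)/242 = 0/242 = 0 → 0.00
Y = (242-188)/242 = 54/242 = 0.22314… → 0.22
= CMYK(0.43, 0.00, 0.22, 0.05)


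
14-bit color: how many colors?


Colors = 2^bits = 2^14
= 16,384 colors


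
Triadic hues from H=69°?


Triadic: equally spaced at 120° intervals
H1 = 69°
H2 = (69 + 120) mod 360 = 189°
H3 = (69 + 240) mod 360 = 309°
Triadic = 69°, 189°, 309°


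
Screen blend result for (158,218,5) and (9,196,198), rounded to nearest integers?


Screen: C = 255 - (255-A)×(255-B)/255, rounded to nearest integer
R: 255 - (255-158)×(255-9)/255 = 255 - 23862/255 ≈ 255 - 93.576 = 161.424 → 161
G: 255 - (255-218)×(255-196)/255 = 255 - 2183/255 ≈ 255 - 8.561 = 246.439 → 246
B: 255 - (255-5)×(255-198)/255 = 255 - 14250/255 ≈ 255 - 55.882 = 199.118 → 199
= RGB(161, 246, 199)


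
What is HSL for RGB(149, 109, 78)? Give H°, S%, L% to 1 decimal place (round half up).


Normalize: R'=149/255≈0.5843, G'=109/255≈0.4275, B'=78/255≈0.3059
Max=149/255, Min=78/255, Δ=Max-Min=71/255
L = (Max+Min)/2 = (149+78)/510 = 227/510 = 0.44509… → L = 44.5%
L ≤ 0.5 → S = Δ/(Max+Min) = 71/(149+78) = 71/227 = 0.31277… → S = 31.3%
(the 1/255 factors cancel in S and H, so raw channel differences can be used)
Max is R' → H = 60 × (((G-B)/Δ) mod 6) = 60 × (((109-78)/71) mod 6)
  31/71 = 0.4366…
  H = 60 × 0.4366… = 26.197…° → H = 26.2°
= HSL(26.2°, 31.3%, 44.5%)


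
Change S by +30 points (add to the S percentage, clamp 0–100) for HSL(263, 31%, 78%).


Original S = 31%
Adjustment = +30 percentage points
New S = 31 + (30) = 61
Clamp to [0, 100] → 61
= HSL(263°, 61%, 78%)


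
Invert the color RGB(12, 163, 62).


Invert: (255-R, 255-G, 255-B)
R: 255-12 = 243
G: 255-163 = 92
B: 255-62 = 193
= RGB(243, 92, 193)


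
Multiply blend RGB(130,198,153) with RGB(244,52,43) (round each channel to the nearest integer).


Multiply: C = A×B/255, rounded to nearest integer
R: 130×244/255 = 31720/255 ≈ 124.392 → 124
G: 198×52/255 = 10296/255 ≈ 40.376 → 40
B: 153×43/255 = 6579/255 ≈ 25.800 → 26
= RGB(124, 40, 26)


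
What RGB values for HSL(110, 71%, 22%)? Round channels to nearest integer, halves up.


H=110°, S=0.71, L=0.22
C = (1-|2L-1|)×S = (1-|-0.56|)×0.71 = 0.3124
H' = H/60 = 110/60 ≈ 1.8333; X = C×(1-|H' mod 2 - 1|) ≈ 0.0521
m = L - C/2 = 0.22 - 0.1562 = 0.0638
Sector ⌊H'⌋ = 1 → (R',G',B') = (≈0.0521, 0.3124, 0.0)
RGB = ((R'+m)×255, (G'+m)×255, (B'+m)×255) = (29.546, 95.931, 16.269)
Round half up → RGB(30, 96, 16)


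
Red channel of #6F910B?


Color: #6F910B
R = 6F = 111
G = 91 = 145
B = 0B = 11
Red = 111


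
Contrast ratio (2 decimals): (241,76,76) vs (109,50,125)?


Linearize each sRGB channel c=v/255: c/12.92 if c ≤ 0.04045 else ((c+0.055)/1.055)^2.4
L = 0.2126×R_lin + 0.7152×G_lin + 0.0722×B_lin
Color 1 (241,76,76):
  R=241: 241/255≈0.9451 > 0.04045 → ((0.9451+0.055)/1.055)^2.4 ≈ 0.87962
  G=76: 76/255≈0.2980 > 0.04045 → ((0.2980+0.055)/1.055)^2.4 ≈ 0.07227
  B=76: 76/255≈0.2980 > 0.04045 → ((0.2980+0.055)/1.055)^2.4 ≈ 0.07227
  L1 = 0.2126×0.87962 + 0.7152×0.07227 + 0.0722×0.07227 ≈ 0.24391
Color 2 (109,50,125):
  R=109: 109/255≈0.4275 > 0.04045 → ((0.4275+0.055)/1.055)^2.4 ≈ 0.15293
  G=50: 50/255≈0.1961 > 0.04045 → ((0.1961+0.055)/1.055)^2.4 ≈ 0.03190
  B=125: 125/255≈0.4902 > 0.04045 → ((0.4902+0.055)/1.055)^2.4 ≈ 0.20508
  L2 = 0.2126×0.15293 + 0.7152×0.03190 + 0.0722×0.20508 ≈ 0.07013
Lighter = 0.24391, Darker = 0.07013
Ratio = (L_lighter + 0.05) / (L_darker + 0.05)
Ratio = (0.24391 + 0.05) / (0.07013 + 0.05) = 0.29391 / 0.12013 ≈ 2.4466
Ratio ≈ 2.45:1


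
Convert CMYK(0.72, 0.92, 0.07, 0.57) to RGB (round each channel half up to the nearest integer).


R = 255 × (1-C) × (1-K) = 255 × 0.28 × 0.43 = 30.702 → 31
G = 255 × (1-M) × (1-K) = 255 × 0.08 × 0.43 = 8.772 → 9
B = 255 × (1-Y) × (1-K) = 255 × 0.93 × 0.43 = 101.9745 → 102
= RGB(31, 9, 102)


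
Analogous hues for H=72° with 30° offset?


Base hue: 72°
Left analog: (72 - 30) mod 360 = 42°
Right analog: (72 + 30) mod 360 = 102°
Analogous hues = 42° and 102°


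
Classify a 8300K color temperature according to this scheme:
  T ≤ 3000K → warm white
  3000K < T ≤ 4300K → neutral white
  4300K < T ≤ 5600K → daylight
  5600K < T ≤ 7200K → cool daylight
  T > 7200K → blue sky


Temperature: 8300K
8300K > 7200K → blue sky
Classification: blue sky


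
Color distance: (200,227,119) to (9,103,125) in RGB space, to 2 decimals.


d = √[(R₁-R₂)² + (G₁-G₂)² + (B₁-B₂)²]
d = √[(200-9)² + (227-103)² + (119-125)²]
d = √[36481 + 15376 + 36]
d = √51893
d ≈ 227.80
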